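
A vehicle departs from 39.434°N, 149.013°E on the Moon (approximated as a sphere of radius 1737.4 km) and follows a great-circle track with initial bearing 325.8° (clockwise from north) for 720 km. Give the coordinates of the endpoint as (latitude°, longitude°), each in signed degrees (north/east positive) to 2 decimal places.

Angular distance δ = d/R = 720/1737.4 = 0.41441 rad; initial bearing θ = 5.6863 rad.
sin φ₂ = sin φ₁ cos δ + cos φ₁ sin δ cos θ = (0.6352)(0.9154) + (0.7724)(0.4027)(0.8271) = 0.8386, so φ₂ = 57.00°.
Δλ = atan2(sin θ sin δ cos φ₁, cos δ − sin φ₁ sin φ₂) = atan2(-0.1748, 0.3827) = -24.551°.
λ₂ = 149.013° − 24.551° = 124.46°.

57.00°, 124.46°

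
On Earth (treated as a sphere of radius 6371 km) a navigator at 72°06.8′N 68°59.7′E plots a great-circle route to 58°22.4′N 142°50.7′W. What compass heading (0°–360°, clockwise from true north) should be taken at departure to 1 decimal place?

22.0°

Δλ = 148.160° = 2.5859 rad.
y = sin Δλ · cos φ₂ = (0.5275)(0.5244) = 0.2766
x = cos φ₁ sin φ₂ − sin φ₁ cos φ₂ cos Δλ = (0.3071)(0.8515) − (0.9517)(0.5244)(-0.8495) = 0.6855
θ = atan2(y, x) = 21.98°, so the bearing is 22.0°.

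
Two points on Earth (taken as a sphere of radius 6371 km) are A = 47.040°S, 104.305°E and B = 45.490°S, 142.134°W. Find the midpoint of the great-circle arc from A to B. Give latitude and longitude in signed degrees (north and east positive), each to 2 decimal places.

-62.33°, 162.32°

Central angle δ = 1.2335 rad. Interpolating on the sphere with fraction f = 0.5:
P = [sin((1−f)δ)·A + sin(fδ)·B] / sin δ = 0.6129·A + 0.6129·B in Cartesian coordinates,
giving P = (-0.4424, 0.1410, -0.8857), i.e. latitude -62.33°, longitude 162.32°.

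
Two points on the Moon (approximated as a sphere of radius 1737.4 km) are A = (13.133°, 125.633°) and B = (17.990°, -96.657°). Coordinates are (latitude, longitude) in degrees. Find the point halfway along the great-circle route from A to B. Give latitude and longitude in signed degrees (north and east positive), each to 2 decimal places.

37.65°, -167.26°

The central angle between A and B is δ = 2.2332 rad.
With f = 0.5, the slerp weights are sin((1−f)δ)/sin δ = 1.1396 and sin(fδ)/sin δ = 1.1396.
Weighted sum of the unit vectors: (1.1396)·(-0.5674,0.7915,0.2272) + (1.1396)·(-0.1103,-0.9447,0.3089) = (-0.7722, -0.1746, 0.6109).
Converting back: φ = atan2(z, √(x²+y²)) = 37.65°, λ = atan2(y, x) = -167.26°.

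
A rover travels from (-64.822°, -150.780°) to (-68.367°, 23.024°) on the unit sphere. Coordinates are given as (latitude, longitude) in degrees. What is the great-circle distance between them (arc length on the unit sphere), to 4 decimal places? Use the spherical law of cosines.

0.8157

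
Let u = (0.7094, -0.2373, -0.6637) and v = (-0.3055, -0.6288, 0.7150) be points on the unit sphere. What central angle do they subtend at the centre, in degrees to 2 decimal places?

122.82°

u·v = -0.5421; |u| = 1.0000, |v| = 1.0000.
cos θ = (u·v)/(|u||v|) = -0.5421, so θ = 122.82°.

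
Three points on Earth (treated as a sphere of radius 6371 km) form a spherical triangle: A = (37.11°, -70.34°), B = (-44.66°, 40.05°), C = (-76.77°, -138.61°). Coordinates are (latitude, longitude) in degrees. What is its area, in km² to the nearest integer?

Side lengths (central angles): a = 1.0222, b = 2.1174, c = 2.2417 rad; semiperimeter s = 2.6906.
By l'Huilier's theorem, tan(E/4) = √[tan(s/2) tan((s−a)/2) tan((s−b)/2) tan((s−c)/2)], giving spherical excess E = 2.0686 rad.
Area = E·R² = 2.0686 × (6371)² ≈ 83965030 km².

83965030 km²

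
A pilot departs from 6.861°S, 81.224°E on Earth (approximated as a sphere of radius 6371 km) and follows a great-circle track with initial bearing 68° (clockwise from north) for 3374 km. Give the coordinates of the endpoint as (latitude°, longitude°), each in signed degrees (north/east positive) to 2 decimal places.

4.86°, 109.26°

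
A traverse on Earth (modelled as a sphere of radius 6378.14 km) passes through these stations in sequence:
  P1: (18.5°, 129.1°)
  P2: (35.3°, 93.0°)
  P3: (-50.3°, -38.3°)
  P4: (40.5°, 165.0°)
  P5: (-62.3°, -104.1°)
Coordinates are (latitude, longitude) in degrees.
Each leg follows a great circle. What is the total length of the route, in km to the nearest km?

51723 km

Leg P1→P2: central angle 0.6288 rad, distance 4010.8 km.
Leg P2→P3: central angle 2.4795 rad, distance 15814.3 km.
Leg P3→P4: central angle 2.8108 rad, distance 17927.9 km.
Leg P4→P5: central angle 2.1902 rad, distance 13969.6 km.
Total: 4010.8 + 15814.3 + 17927.9 + 13969.6 ≈ 51723 km.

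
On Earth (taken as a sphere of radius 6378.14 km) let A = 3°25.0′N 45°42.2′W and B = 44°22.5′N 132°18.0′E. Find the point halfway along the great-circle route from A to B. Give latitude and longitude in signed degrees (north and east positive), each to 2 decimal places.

69.42°, -40.69°

Central angle δ = 2.3069 rad. Interpolating on the sphere with fraction f = 0.5:
P = [sin((1−f)δ)·A + sin(fδ)·B] / sin δ = 1.2335·A + 1.2335·B in Cartesian coordinates,
giving P = (0.2665, -0.2292, 0.9362), i.e. latitude 69.42°, longitude -40.69°.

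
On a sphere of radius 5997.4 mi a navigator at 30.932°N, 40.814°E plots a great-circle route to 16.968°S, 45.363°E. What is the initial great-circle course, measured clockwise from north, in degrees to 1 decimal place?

With φ₁ = 0.5399, φ₂ = -0.2961, Δλ = 0.0794 rad, the forward-azimuth formula gives
θ = atan2( sin Δλ cos φ₂ , cos φ₁ sin φ₂ − sin φ₁ cos φ₂ cos Δλ ) = atan2(0.0759, -0.7404) = 174.15°.
So the initial bearing is 174.2°.

174.2°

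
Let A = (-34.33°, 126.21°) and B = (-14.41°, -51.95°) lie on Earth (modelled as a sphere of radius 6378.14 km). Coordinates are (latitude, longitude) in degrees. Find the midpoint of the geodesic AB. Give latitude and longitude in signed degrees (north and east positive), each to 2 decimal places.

-79.84°, -41.46°

Central angle δ = 2.2904 rad. Interpolating on the sphere with fraction f = 0.5:
P = [sin((1−f)δ)·A + sin(fδ)·B] / sin δ = 1.2110·A + 1.2110·B in Cartesian coordinates,
giving P = (0.1321, -0.1167, -0.9843), i.e. latitude -79.84°, longitude -41.46°.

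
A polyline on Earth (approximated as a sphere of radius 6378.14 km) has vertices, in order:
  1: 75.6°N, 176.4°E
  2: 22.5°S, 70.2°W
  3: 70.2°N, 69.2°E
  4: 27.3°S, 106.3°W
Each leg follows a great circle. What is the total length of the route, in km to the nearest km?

42439 km

Leg 1→2: central angle 2.0509 rad, distance 13081.2 km.
Leg 2→3: central angle 2.2114 rad, distance 14104.6 km.
Leg 3→4: central angle 2.3915 rad, distance 15253.2 km.
Total: 13081.2 + 14104.6 + 15253.2 ≈ 42439 km.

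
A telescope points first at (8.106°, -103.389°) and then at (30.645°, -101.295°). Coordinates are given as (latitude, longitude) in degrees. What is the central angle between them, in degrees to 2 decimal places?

In radians: φ₁ = 0.1415, φ₂ = 0.5349, Δλ = 2.094° = 0.0365 rad.
Haversine: a = sin²(Δφ/2) + cos φ₁ cos φ₂ sin²(Δλ/2) = 0.0382 + (0.9900)(0.8603)(0.0003) = 0.03847.
Central angle c = 2·arcsin(√a) = 0.39486 rad.
So the angular separation is 22.62°.

22.62°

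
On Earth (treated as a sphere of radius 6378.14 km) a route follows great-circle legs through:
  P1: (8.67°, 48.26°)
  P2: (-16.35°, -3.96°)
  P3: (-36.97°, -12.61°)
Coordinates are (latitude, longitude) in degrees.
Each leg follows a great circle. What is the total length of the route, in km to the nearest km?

8839 km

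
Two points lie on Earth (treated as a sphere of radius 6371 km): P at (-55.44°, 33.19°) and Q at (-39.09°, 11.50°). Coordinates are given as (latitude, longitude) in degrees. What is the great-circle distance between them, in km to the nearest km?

In radians: φ₁ = -0.9676, φ₂ = -0.6822, Δλ = -21.690° = -0.3786 rad.
Haversine: a = sin²(Δφ/2) + cos φ₁ cos φ₂ sin²(Δλ/2) = 0.0202 + (0.5673)(0.7762)(0.0354) = 0.03581.
Central angle c = 2·arcsin(√a) = 0.38075 rad.
Distance = R·c = 6371 × 0.3807 ≈ 2426 km.

2426 km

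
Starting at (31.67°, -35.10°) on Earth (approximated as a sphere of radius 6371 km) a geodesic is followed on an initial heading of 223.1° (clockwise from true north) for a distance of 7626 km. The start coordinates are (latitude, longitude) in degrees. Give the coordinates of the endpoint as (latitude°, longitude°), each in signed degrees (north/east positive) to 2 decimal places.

Angular distance δ = d/R = 7626/6371 = 1.19699 rad; initial bearing θ = 3.8938 rad.
sin φ₂ = sin φ₁ cos δ + cos φ₁ sin δ cos θ = (0.5250)(0.3652) + (0.8511)(0.9309)(-0.7302) = -0.3868, so φ₂ = -22.76°.
Δλ = atan2(sin θ sin δ cos φ₁, cos δ − sin φ₁ sin φ₂) = atan2(-0.5414, 0.5682) = -43.612°.
λ₂ = -35.100° − 43.612° = -78.71°.

-22.76°, -78.71°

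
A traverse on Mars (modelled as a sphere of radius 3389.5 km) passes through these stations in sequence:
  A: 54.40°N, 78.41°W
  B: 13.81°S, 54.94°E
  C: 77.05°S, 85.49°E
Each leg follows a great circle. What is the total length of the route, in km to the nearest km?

11285 km

Leg A→B: central angle 2.1922 rad, distance 7430.3 km.
Leg B→C: central angle 1.1373 rad, distance 3854.9 km.
Total: 7430.3 + 3854.9 ≈ 11285 km.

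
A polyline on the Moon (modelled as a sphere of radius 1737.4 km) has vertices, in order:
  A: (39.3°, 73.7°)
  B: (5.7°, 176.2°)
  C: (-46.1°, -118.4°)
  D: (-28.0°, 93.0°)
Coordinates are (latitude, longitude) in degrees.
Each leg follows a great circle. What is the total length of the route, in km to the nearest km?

8312 km

Leg A→B: central angle 1.6747 rad, distance 2909.7 km.
Leg B→C: central angle 1.3534 rad, distance 2351.5 km.
Leg C→D: central angle 1.7562 rad, distance 3051.1 km.
Total: 2909.7 + 2351.5 + 3051.1 ≈ 8312 km.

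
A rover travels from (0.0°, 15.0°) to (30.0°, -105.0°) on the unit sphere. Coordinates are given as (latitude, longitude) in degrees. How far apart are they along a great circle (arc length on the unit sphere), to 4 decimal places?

2.0186

In radians: φ₁ = 0.0000, φ₂ = 0.5236, Δλ = -120.000° = -2.0944 rad.
cos c = sin φ₁ sin φ₂ + cos φ₁ cos φ₂ cos Δλ = (0.0000)(0.5000) + (1.0000)(0.8660)(-0.5000) = -0.43301,
so c = arccos(-0.43301) = 2.01863 rad.
On the unit sphere the arc length equals the central angle: 2.0186.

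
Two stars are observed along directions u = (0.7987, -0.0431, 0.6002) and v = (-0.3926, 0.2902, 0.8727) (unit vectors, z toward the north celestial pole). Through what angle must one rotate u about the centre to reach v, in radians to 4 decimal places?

u·v = 0.1977; |u| = 1.0000, |v| = 1.0000.
cos θ = (u·v)/(|u||v|) = 0.1977, so θ = 1.3718 rad.

1.3718 rad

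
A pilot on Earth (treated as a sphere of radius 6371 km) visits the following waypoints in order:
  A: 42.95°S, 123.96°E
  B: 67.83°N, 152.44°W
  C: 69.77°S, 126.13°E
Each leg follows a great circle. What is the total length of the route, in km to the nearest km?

30583 km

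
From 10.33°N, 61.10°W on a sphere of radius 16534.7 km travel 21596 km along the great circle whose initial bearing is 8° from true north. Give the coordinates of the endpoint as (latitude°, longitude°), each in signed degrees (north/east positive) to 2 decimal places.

Angular distance δ = d/R = 21596/16534.7 = 1.30610 rad; initial bearing θ = 0.1396 rad.
sin φ₂ = sin φ₁ cos δ + cos φ₁ sin δ cos θ = (0.1793)(0.2616) + (0.9838)(0.9652)(0.9903) = 0.9872, so φ₂ = 80.82°.
Δλ = atan2(sin θ sin δ cos φ₁, cos δ − sin φ₁ sin φ₂) = atan2(0.1321, 0.0846) = 57.375°.
λ₂ = -61.100° + 57.375° = -3.72°.

80.82°, -3.72°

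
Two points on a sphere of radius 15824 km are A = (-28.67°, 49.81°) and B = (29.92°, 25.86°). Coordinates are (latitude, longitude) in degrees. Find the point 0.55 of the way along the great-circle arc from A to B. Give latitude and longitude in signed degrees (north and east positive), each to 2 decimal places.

3.59°, 36.82°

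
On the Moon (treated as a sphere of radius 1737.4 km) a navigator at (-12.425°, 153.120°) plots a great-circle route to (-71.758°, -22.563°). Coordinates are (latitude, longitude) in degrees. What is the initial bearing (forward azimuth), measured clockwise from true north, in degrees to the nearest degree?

181°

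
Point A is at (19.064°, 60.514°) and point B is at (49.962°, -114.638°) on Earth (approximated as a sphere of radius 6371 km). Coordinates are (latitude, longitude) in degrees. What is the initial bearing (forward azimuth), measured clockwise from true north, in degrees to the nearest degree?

357°

Δλ = -175.152° = -3.0570 rad.
y = sin Δλ · cos φ₂ = (-0.0845)(0.6433) = -0.0544
x = cos φ₁ sin φ₂ − sin φ₁ cos φ₂ cos Δλ = (0.9452)(0.7656) − (0.3266)(0.6433)(-0.9964) = 0.9330
θ = atan2(y, x) = -3.33°; adding 360° gives 357°.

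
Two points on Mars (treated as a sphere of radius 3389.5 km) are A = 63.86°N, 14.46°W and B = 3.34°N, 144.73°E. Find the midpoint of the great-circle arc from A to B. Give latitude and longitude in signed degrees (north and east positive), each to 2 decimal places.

The central angle between A and B is δ = 1.9378 rad.
With f = 0.5, the slerp weights are sin((1−f)δ)/sin δ = 0.8831 and sin(fδ)/sin δ = 0.8831.
Weighted sum of the unit vectors: (0.8831)·(0.4266,-0.1100,0.8977) + (0.8831)·(-0.8151,0.5764,0.0583) = (-0.3430, 0.4119, 0.8442).
Converting back: φ = atan2(z, √(x²+y²)) = 57.59°, λ = atan2(y, x) = 129.79°.

57.59°, 129.79°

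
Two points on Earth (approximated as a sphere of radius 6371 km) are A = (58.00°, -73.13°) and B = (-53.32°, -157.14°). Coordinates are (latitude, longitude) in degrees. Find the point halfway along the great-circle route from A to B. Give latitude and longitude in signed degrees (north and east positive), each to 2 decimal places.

3.14°, -118.22°

Central angle δ = 2.2746 rad. Interpolating on the sphere with fraction f = 0.5:
P = [sin((1−f)δ)·A + sin(fδ)·B] / sin δ = 1.1903·A + 1.1903·B in Cartesian coordinates,
giving P = (-0.4721, -0.8798, 0.0548), i.e. latitude 3.14°, longitude -118.22°.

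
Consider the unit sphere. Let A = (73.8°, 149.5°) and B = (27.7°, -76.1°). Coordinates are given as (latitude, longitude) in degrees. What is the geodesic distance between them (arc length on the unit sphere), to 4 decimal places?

1.2937

With latitudes φ₁ = 73.800°, φ₂ = 27.700° and longitude difference Δλ = 134.400°:
Haversine: a = sin²(Δφ/2) + cos φ₁ cos φ₂ sin²(Δλ/2) = 0.1533 + (0.2790)(0.8854)(0.8498) = 0.36322.
Central angle c = 2·arcsin(√a) = 1.29371 rad.
On the unit sphere the arc length equals the central angle: 1.2937.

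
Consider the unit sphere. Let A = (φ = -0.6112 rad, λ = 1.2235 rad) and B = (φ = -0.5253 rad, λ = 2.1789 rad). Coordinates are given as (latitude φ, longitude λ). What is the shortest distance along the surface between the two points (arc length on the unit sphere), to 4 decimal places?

In radians: φ₁ = -0.6112, φ₂ = -0.5253, Δλ = 54.740° = 0.9554 rad.
cos c = sin φ₁ sin φ₂ + cos φ₁ cos φ₂ cos Δλ = (-0.5739)(-0.5015) + (0.8190)(0.8652)(0.5773) = 0.69680,
so c = arccos(0.69680) = 0.79987 rad.
On the unit sphere the arc length equals the central angle: 0.7999.

0.7999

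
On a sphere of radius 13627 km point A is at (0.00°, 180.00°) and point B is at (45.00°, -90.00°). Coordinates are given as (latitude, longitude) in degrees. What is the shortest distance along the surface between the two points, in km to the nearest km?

In radians: φ₁ = 0.0000, φ₂ = 0.7854, Δλ = 90.000° = 1.5708 rad.
cos c = sin φ₁ sin φ₂ + cos φ₁ cos φ₂ cos Δλ = (0.0000)(0.7071) + (1.0000)(0.7071)(0.0000) = -0.00000,
so c = arccos(-0.00000) = 1.57080 rad.
Distance = R·c = 13627 × 1.5708 ≈ 21405 km.

21405 km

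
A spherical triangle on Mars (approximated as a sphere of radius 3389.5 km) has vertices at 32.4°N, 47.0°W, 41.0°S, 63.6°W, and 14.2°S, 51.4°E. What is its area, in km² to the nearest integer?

18961478 km²

Side lengths (central angles): a = 1.7196, b = 1.8245, c = 1.3087 rad; semiperimeter s = 2.4264.
By l'Huilier's theorem, tan(E/4) = √[tan(s/2) tan((s−a)/2) tan((s−b)/2) tan((s−c)/2)], giving spherical excess E = 1.6504 rad.
Area = E·R² = 1.6504 × (3389.5)² ≈ 18961478 km².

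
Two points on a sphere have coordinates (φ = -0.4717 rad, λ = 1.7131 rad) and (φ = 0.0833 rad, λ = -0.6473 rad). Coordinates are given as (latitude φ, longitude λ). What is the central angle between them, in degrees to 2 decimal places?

Let φ₁ = -0.4717 rad, φ₂ = 0.0833 rad, and Δλ = -2.3604 rad.
Haversine: a = sin²(Δφ/2) + cos φ₁ cos φ₂ sin²(Δλ/2) = 0.0750 + (0.8908)(0.9965)(0.8550) = 0.83407.
Central angle c = 2·arcsin(√a) = 2.30251 rad.
So the angular separation is 131.92°.

131.92°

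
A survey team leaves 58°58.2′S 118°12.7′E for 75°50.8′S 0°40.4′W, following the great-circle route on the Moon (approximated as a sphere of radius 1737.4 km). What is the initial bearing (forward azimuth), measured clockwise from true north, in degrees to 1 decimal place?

199.6°

With φ₁ = -1.0292, φ₂ = -1.3238, Δλ = -2.0749 rad, the forward-azimuth formula gives
θ = atan2( sin Δλ cos φ₂ , cos φ₁ sin φ₂ − sin φ₁ cos φ₂ cos Δλ ) = atan2(-0.2141, -0.6011) = -160.39°.
Adding 360° brings this into [0°, 360°): 199.6°.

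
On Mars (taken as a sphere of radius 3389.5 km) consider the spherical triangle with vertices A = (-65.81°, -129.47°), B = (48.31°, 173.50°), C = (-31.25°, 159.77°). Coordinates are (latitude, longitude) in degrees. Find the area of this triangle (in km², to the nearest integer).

8749669 km²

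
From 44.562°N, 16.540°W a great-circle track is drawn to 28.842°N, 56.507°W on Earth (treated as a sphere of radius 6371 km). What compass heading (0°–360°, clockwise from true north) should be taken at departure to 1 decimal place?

257.2°

Δλ = -39.967° = -0.6976 rad.
y = sin Δλ · cos φ₂ = (-0.6423)(0.8760) = -0.5627
x = cos φ₁ sin φ₂ − sin φ₁ cos φ₂ cos Δλ = (0.7125)(0.4824) − (0.7017)(0.8760)(0.7664) = -0.1274
θ = atan2(y, x) = -102.75°; adding 360° gives 257.2°.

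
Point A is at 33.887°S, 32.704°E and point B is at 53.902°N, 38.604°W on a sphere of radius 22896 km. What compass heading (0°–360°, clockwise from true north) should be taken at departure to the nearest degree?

324°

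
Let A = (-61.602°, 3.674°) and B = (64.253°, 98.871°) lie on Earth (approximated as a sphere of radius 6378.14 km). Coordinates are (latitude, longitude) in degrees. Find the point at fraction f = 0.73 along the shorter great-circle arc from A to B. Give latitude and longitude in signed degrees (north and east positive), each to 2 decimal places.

The central angle between A and B is δ = 2.5167 rad.
With f = 0.73, the slerp weights are sin((1−f)δ)/sin δ = 1.0743 and sin(fδ)/sin δ = 1.6491.
Weighted sum of the unit vectors: (1.0743)·(0.4746,0.0305,-0.8797) + (1.6491)·(-0.0670,0.4292,0.9007) = (0.3994, 0.7406, 0.5404).
Converting back: φ = atan2(z, √(x²+y²)) = 32.71°, λ = atan2(y, x) = 61.66°.

32.71°, 61.66°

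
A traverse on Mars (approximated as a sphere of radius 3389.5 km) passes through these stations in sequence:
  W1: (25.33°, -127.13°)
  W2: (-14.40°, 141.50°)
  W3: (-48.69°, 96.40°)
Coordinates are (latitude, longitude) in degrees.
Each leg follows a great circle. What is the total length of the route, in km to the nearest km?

8735 km

Leg W1→W2: central angle 1.6985 rad, distance 5757.0 km.
Leg W2→W3: central angle 0.8787 rad, distance 2978.4 km.
Total: 5757.0 + 2978.4 ≈ 8735 km.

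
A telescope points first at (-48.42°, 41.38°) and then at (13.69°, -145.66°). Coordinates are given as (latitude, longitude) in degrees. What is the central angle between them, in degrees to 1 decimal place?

With latitudes φ₁ = -48.420°, φ₂ = 13.690° and longitude difference Δλ = 172.960°:
cos c = sin φ₁ sin φ₂ + cos φ₁ cos φ₂ cos Δλ = (-0.7480)(0.2367) + (0.6637)(0.9716)(-0.9925) = -0.81698,
so c = arccos(-0.81698) = 2.52696 rad.
So the angular separation is 144.8°.

144.8°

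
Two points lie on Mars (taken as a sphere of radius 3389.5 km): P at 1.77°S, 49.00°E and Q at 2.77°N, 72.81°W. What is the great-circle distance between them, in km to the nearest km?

7209 km

In radians: φ₁ = -0.0309, φ₂ = 0.0483, Δλ = -121.810° = -2.1260 rad.
Haversine: a = sin²(Δφ/2) + cos φ₁ cos φ₂ sin²(Δλ/2) = 0.0016 + (0.9995)(0.9988)(0.7636) = 0.76386.
Central angle c = 2·arcsin(√a) = 2.12672 rad.
Distance = R·c = 3389.5 × 2.1267 ≈ 7209 km.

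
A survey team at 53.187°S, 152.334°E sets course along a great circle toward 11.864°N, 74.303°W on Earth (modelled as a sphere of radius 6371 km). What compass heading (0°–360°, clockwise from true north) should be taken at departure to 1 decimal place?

120.2°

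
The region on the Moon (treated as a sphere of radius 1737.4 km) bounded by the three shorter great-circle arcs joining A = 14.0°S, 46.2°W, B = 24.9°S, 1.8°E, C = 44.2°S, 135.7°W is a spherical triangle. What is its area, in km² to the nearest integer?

2205912 km²

Side lengths (central angles): a = 1.7578, b = 1.3952, c = 0.8083 rad; semiperimeter s = 1.9806.
By l'Huilier's theorem, tan(E/4) = √[tan(s/2) tan((s−a)/2) tan((s−b)/2) tan((s−c)/2)], giving spherical excess E = 0.7308 rad.
Area = E·R² = 0.7308 × (1737.4)² ≈ 2205912 km².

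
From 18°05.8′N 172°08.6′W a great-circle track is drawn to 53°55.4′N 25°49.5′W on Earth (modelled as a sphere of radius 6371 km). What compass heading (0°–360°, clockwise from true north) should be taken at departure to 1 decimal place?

With φ₁ = 0.3158, φ₂ = 0.9411, Δλ = 2.5537 rad, the forward-azimuth formula gives
θ = atan2( sin Δλ cos φ₂ , cos φ₁ sin φ₂ − sin φ₁ cos φ₂ cos Δλ ) = atan2(0.3266, 0.9205) = 19.53°.
So the initial bearing is 19.5°.

19.5°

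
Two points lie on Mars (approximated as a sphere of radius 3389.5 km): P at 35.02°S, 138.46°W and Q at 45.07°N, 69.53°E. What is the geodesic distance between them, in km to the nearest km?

9258 km

Let φ₁ = -0.6112 rad, φ₂ = 0.7866 rad, and Δλ = -2.6531 rad.
cos c = sin φ₁ sin φ₂ + cos φ₁ cos φ₂ cos Δλ = (-0.5739)(0.7080) + (0.8190)(0.7062)(-0.8830) = -0.91700,
so c = arccos(-0.91700) = 2.73130 rad.
Distance = R·c = 3389.5 × 2.7313 ≈ 9258 km.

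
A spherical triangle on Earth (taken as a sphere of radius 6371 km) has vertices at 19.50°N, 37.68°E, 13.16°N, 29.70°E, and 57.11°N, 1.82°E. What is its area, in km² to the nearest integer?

2947338 km²

Side lengths (central angles): a = 0.8519, b = 0.8022, c = 0.1734 rad; semiperimeter s = 0.9137.
By l'Huilier's theorem, tan(E/4) = √[tan(s/2) tan((s−a)/2) tan((s−b)/2) tan((s−c)/2)], giving spherical excess E = 0.0726 rad.
Area = E·R² = 0.0726 × (6371)² ≈ 2947338 km².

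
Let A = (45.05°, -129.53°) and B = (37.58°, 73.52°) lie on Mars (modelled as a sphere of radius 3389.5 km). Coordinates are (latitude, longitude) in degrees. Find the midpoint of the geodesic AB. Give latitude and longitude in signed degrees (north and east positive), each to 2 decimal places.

76.71°, 136.28°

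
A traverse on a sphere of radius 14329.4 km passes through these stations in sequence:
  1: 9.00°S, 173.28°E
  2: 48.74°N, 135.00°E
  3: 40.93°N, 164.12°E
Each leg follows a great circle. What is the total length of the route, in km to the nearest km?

22190 km

Leg 1→2: central angle 1.1661 rad, distance 16709.9 km.
Leg 2→3: central angle 0.3825 rad, distance 5480.5 km.
Total: 16709.9 + 5480.5 ≈ 22190 km.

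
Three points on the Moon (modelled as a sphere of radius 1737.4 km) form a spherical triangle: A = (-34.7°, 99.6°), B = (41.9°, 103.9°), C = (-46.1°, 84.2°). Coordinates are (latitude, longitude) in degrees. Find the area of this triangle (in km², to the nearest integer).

Side lengths (central angles): a = 1.5661, b = 0.2845, c = 1.3387 rad; semiperimeter s = 1.5946.
By l'Huilier's theorem, tan(E/4) = √[tan(s/2) tan((s−a)/2) tan((s−b)/2) tan((s−c)/2)], giving spherical excess E = 0.1520 rad.
Area = E·R² = 0.1520 × (1737.4)² ≈ 458759 km².

458759 km²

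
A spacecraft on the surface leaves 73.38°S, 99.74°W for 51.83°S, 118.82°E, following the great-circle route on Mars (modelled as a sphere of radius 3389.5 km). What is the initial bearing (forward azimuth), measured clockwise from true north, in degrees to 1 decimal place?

209.2°

With φ₁ = -1.2807, φ₂ = -0.9046, Δλ = -2.4686 rad, the forward-azimuth formula gives
θ = atan2( sin Δλ cos φ₂ , cos φ₁ sin φ₂ − sin φ₁ cos φ₂ cos Δλ ) = atan2(-0.3852, -0.6879) = -150.75°.
Adding 360° brings this into [0°, 360°): 209.2°.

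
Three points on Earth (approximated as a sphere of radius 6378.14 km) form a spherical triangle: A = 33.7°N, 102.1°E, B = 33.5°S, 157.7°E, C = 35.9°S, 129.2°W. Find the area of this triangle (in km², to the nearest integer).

Side lengths (central angles): a = 1.0239, b = 2.4139, c = 1.4850 rad; semiperimeter s = 2.4614.
By l'Huilier's theorem, tan(E/4) = √[tan(s/2) tan((s−a)/2) tan((s−b)/2) tan((s−c)/2)], giving spherical excess E = 0.6993 rad.
Area = E·R² = 0.6993 × (6378.14)² ≈ 28449197 km².

28449197 km²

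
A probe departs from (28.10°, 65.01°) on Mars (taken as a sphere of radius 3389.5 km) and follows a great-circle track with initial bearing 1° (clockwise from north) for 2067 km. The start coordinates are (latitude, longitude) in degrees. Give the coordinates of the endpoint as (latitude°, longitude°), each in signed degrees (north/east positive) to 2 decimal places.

Angular distance δ = d/R = 2067/3389.5 = 0.60982 rad; initial bearing θ = 0.0175 rad.
sin φ₂ = sin φ₁ cos δ + cos φ₁ sin δ cos θ = (0.4710)(0.8197) + (0.8821)(0.5727)(0.9998) = 0.8912, so φ₂ = 63.03°.
Δλ = atan2(sin θ sin δ cos φ₁, cos δ − sin φ₁ sin φ₂) = atan2(0.0088, 0.4000) = 1.263°.
λ₂ = 65.010° + 1.263° = 66.27°.

63.03°, 66.27°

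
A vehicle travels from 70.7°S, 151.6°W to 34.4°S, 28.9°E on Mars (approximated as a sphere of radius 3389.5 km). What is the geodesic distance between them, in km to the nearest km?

Let φ₁ = -1.2339 rad, φ₂ = -0.6004 rad, and Δλ = -3.1329 rad.
cos c = sin φ₁ sin φ₂ + cos φ₁ cos φ₂ cos Δλ = (-0.9438)(-0.5650) + (0.3305)(0.8251)(-1.0000) = 0.26051,
so c = arccos(0.26051) = 1.30724 rad.
Distance = R·c = 3389.5 × 1.3072 ≈ 4431 km.

4431 km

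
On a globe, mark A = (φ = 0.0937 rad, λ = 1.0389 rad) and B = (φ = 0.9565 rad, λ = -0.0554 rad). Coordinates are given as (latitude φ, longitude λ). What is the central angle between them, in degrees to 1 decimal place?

In radians: φ₁ = 0.0937, φ₂ = 0.9565, Δλ = -62.699° = -1.0943 rad.
cos c = sin φ₁ sin φ₂ + cos φ₁ cos φ₂ cos Δλ = (0.0936)(0.8172) + (0.9956)(0.5764)(0.4587) = 0.33967,
so c = arccos(0.33967) = 1.22423 rad.
So the angular separation is 70.1°.

70.1°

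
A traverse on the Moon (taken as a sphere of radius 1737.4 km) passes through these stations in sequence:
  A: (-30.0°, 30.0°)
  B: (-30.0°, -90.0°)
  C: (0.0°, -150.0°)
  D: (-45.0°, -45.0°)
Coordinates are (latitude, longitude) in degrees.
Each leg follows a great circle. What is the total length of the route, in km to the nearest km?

7947 km

Leg A→B: central angle 1.6961 rad, distance 2946.8 km.
Leg B→C: central angle 1.1230 rad, distance 1951.0 km.
Leg C→D: central angle 1.7548 rad, distance 3048.9 km.
Total: 2946.8 + 1951.0 + 3048.9 ≈ 7947 km.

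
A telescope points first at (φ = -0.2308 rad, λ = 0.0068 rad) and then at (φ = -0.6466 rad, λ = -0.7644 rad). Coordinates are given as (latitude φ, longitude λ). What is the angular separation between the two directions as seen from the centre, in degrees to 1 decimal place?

46.0°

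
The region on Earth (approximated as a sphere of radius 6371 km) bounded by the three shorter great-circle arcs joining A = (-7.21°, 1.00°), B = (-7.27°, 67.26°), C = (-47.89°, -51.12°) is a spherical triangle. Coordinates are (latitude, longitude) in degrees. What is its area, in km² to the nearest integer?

Side lengths (central angles): a = 1.7950, b = 1.0454, c = 1.1461 rad; semiperimeter s = 1.9932.
By l'Huilier's theorem, tan(E/4) = √[tan(s/2) tan((s−a)/2) tan((s−b)/2) tan((s−c)/2)], giving spherical excess E = 0.7454 rad.
Area = E·R² = 0.7454 × (6371)² ≈ 30256221 km².

30256221 km²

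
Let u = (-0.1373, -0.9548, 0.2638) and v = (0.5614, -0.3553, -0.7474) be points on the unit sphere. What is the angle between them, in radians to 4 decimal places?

1.5058 rad

u·v = 0.0650; |u| = 1.0000, |v| = 1.0000.
cos θ = (u·v)/(|u||v|) = 0.0650, so θ = 1.5058 rad.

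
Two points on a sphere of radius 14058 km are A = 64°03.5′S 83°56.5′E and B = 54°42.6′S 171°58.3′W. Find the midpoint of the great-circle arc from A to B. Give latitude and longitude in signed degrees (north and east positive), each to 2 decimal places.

Central angle δ = 0.8332 rad. Interpolating on the sphere with fraction f = 0.5:
P = [sin((1−f)δ)·A + sin(fδ)·B] / sin δ = 0.5468·A + 0.5468·B in Cartesian coordinates,
giving P = (-0.2875, 0.1937, -0.9380), i.e. latitude -69.71°, longitude 146.03°.

-69.71°, 146.03°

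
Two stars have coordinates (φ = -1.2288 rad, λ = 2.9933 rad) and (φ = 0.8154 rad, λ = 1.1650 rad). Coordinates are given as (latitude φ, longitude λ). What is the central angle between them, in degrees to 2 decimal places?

138.11°

With latitudes φ₁ = -70.405°, φ₂ = 46.719° and longitude difference Δλ = -104.754°:
Haversine: a = sin²(Δφ/2) + cos φ₁ cos φ₂ sin²(Δλ/2) = 0.7280 + (0.3354)(0.6856)(0.6273) = 0.87220.
Central angle c = 2·arcsin(√a) = 2.41042 rad.
So the angular separation is 138.11°.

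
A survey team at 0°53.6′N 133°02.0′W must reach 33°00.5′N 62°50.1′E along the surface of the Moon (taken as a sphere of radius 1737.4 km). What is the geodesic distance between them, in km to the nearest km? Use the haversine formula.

4335 km

With latitudes φ₁ = 0.893°, φ₂ = 33.008° and longitude difference Δλ = -164.132°:
Haversine: a = sin²(Δφ/2) + cos φ₁ cos φ₂ sin²(Δλ/2) = 0.0765 + (0.9999)(0.8386)(0.9809) = 0.89902.
Central angle c = 2·arcsin(√a) = 2.49484 rad.
Distance = R·c = 1737.4 × 2.4948 ≈ 4335 km.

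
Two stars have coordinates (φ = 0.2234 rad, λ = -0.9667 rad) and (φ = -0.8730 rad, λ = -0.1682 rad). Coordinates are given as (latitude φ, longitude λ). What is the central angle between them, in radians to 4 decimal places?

1.3001 rad

With latitudes φ₁ = 12.800°, φ₂ = -50.019° and longitude difference Δλ = 45.751°:
cos c = sin φ₁ sin φ₂ + cos φ₁ cos φ₂ cos Δλ = (0.2215)(-0.7663) + (0.9751)(0.6425)(0.6978) = 0.26744,
so c = arccos(0.26744) = 1.30006 rad.
So the angular separation is 1.3001 rad.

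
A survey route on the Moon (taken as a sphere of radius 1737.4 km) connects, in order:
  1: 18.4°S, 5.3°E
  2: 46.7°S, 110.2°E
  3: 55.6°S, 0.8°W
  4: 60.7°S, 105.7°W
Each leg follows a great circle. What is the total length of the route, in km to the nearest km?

Leg 1→2: central angle 1.5084 rad, distance 2620.6 km.
Leg 2→3: central angle 1.0910 rad, distance 1895.4 km.
Leg 3→4: central angle 0.8652 rad, distance 1503.3 km.
Total: 2620.6 + 1895.4 + 1503.3 ≈ 6019 km.

6019 km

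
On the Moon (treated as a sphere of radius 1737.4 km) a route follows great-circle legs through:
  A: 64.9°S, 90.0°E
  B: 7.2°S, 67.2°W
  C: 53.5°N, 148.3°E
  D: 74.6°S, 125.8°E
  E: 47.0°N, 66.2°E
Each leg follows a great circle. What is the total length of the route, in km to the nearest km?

Leg A→B: central angle 1.8488 rad, distance 3212.2 km.
Leg B→C: central angle 2.1910 rad, distance 3806.6 km.
Leg C→D: central angle 2.2511 rad, distance 3911.1 km.
Leg D→E: central angle 2.2312 rad, distance 3876.5 km.
Total: 3212.2 + 3806.6 + 3911.1 + 3876.5 ≈ 14806 km.

14806 km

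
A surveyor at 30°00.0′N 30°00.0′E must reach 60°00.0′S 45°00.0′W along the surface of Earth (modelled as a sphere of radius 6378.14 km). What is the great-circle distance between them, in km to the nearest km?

12103 km

In radians: φ₁ = 0.5236, φ₂ = -1.0472, Δλ = -75.000° = -1.3090 rad.
cos c = sin φ₁ sin φ₂ + cos φ₁ cos φ₂ cos Δλ = (0.5000)(-0.8660) + (0.8660)(0.5000)(0.2588) = -0.32094,
so c = arccos(-0.32094) = 1.89752 rad.
Distance = R·c = 6378.14 × 1.8975 ≈ 12103 km.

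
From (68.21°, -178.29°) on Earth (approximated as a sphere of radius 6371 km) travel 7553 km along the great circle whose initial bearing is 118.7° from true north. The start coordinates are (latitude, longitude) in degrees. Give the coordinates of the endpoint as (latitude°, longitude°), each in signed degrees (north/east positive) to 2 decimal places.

10.59°, -122.51°

Angular distance δ = d/R = 7553/6371 = 1.18553 rad; initial bearing θ = 2.0717 rad.
sin φ₂ = sin φ₁ cos δ + cos φ₁ sin δ cos θ = (0.9286)(0.3758) + (0.3712)(0.9267)(-0.4802) = 0.1838, so φ₂ = 10.59°.
Δλ = atan2(sin θ sin δ cos φ₁, cos δ − sin φ₁ sin φ₂) = atan2(0.3017, 0.2052) = 55.785°.
λ₂ = -178.290° + 55.785° = -122.51°.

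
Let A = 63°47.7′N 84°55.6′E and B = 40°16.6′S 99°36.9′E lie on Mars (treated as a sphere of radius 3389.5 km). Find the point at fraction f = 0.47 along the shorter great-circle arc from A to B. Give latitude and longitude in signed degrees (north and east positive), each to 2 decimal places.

The central angle between A and B is δ = 1.8278 rad.
With f = 0.47, the slerp weights are sin((1−f)δ)/sin δ = 0.8521 and sin(fδ)/sin δ = 0.7829.
Weighted sum of the unit vectors: (0.8521)·(0.0390,0.4399,0.8972) + (0.7829)·(-0.1274,0.7522,-0.6465) = (-0.0665, 0.9637, 0.2584).
Converting back: φ = atan2(z, √(x²+y²)) = 14.98°, λ = atan2(y, x) = 93.95°.

14.98°, 93.95°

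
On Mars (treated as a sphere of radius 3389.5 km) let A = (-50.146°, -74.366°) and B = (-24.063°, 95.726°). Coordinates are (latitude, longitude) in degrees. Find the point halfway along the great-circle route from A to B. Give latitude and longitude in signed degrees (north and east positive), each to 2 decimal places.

-75.56°, 74.36°

The central angle between A and B is δ = 1.8373 rad.
With f = 0.5, the slerp weights are sin((1−f)δ)/sin δ = 0.8239 and sin(fδ)/sin δ = 0.8239.
Weighted sum of the unit vectors: (0.8239)·(0.1727,-0.6171,-0.7677) + (0.8239)·(-0.0911,0.9085,-0.4077) = (0.0672, 0.2401, -0.9684).
Converting back: φ = atan2(z, √(x²+y²)) = -75.56°, λ = atan2(y, x) = 74.36°.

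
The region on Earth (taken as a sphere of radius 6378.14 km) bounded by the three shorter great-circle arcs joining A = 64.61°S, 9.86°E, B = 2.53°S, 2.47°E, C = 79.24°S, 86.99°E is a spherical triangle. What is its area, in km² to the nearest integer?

3683860 km²

Side lengths (central angles): a = 1.5096, b = 0.4386, c = 1.0875 rad; semiperimeter s = 1.5178.
By l'Huilier's theorem, tan(E/4) = √[tan(s/2) tan((s−a)/2) tan((s−b)/2) tan((s−c)/2)], giving spherical excess E = 0.0906 rad.
Area = E·R² = 0.0906 × (6378.14)² ≈ 3683860 km².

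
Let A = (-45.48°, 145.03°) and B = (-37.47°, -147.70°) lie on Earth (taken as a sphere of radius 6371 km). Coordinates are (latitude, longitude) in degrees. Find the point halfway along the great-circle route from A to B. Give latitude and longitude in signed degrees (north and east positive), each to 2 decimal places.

-46.69°, -178.98°

Central angle δ = 0.8648 rad. Interpolating on the sphere with fraction f = 0.5:
P = [sin((1−f)δ)·A + sin(fδ)·B] / sin δ = 0.5507·A + 0.5507·B in Cartesian coordinates,
giving P = (-0.6858, -0.0122, -0.7277), i.e. latitude -46.69°, longitude -178.98°.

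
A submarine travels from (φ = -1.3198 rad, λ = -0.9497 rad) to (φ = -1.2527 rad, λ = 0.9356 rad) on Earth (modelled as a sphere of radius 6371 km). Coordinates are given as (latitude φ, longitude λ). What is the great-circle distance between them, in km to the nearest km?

2931 km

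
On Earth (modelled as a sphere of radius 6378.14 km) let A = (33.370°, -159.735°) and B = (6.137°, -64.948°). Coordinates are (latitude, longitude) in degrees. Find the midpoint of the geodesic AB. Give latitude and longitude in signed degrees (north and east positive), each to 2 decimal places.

27.84°, -106.94°

The central angle between A and B is δ = 1.5813 rad.
With f = 0.5, the slerp weights are sin((1−f)δ)/sin δ = 0.7108 and sin(fδ)/sin δ = 0.7108.
Weighted sum of the unit vectors: (0.7108)·(-0.7834,-0.2893,0.5500) + (0.7108)·(0.4210,-0.9007,0.1069) = (-0.2576, -0.8459, 0.4670).
Converting back: φ = atan2(z, √(x²+y²)) = 27.84°, λ = atan2(y, x) = -106.94°.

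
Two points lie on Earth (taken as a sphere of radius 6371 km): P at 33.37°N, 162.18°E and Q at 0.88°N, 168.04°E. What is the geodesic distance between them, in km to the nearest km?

3664 km

In radians: φ₁ = 0.5824, φ₂ = 0.0154, Δλ = 5.860° = 0.1023 rad.
cos c = sin φ₁ sin φ₂ + cos φ₁ cos φ₂ cos Δλ = (0.5500)(0.0154) + (0.8351)(0.9999)(0.9948) = 0.83912,
so c = arccos(0.83912) = 0.57513 rad.
Distance = R·c = 6371 × 0.5751 ≈ 3664 km.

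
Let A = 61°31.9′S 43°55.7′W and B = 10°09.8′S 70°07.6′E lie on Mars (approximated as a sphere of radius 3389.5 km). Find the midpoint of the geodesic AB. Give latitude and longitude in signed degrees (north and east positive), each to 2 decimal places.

-49.49°, 41.27°

Central angle δ = 1.6069 rad. Interpolating on the sphere with fraction f = 0.5:
P = [sin((1−f)δ)·A + sin(fδ)·B] / sin δ = 0.7202·A + 0.7202·B in Cartesian coordinates,
giving P = (0.4883, 0.4285, -0.7602), i.e. latitude -49.49°, longitude 41.27°.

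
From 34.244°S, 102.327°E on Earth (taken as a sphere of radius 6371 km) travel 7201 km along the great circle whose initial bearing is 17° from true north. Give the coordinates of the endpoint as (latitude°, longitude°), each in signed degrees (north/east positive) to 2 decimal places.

28.37°, 119.82°

Angular distance δ = d/R = 7201/6371 = 1.13028 rad; initial bearing θ = 0.2967 rad.
sin φ₂ = sin φ₁ cos δ + cos φ₁ sin δ cos θ = (-0.5627)(0.4264) + (0.8266)(0.9045)(0.9563) = 0.4751, so φ₂ = 28.37°.
Δλ = atan2(sin θ sin δ cos φ₁, cos δ − sin φ₁ sin φ₂) = atan2(0.2186, 0.6938) = 17.490°.
λ₂ = 102.327° + 17.490° = 119.82°.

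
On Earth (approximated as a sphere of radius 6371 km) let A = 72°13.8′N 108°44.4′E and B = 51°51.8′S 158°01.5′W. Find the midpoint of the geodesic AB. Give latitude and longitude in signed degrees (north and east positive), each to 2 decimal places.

The central angle between A and B is δ = 2.4336 rad.
With f = 0.5, the slerp weights are sin((1−f)δ)/sin δ = 1.4423 and sin(fδ)/sin δ = 1.4423.
Weighted sum of the unit vectors: (1.4423)·(-0.0981,0.2890,0.9523) + (1.4423)·(-0.5727,-0.2311,-0.7865) = (-0.9674, 0.0836, 0.2391).
Converting back: φ = atan2(z, √(x²+y²)) = 13.83°, λ = atan2(y, x) = 175.06°.

13.83°, 175.06°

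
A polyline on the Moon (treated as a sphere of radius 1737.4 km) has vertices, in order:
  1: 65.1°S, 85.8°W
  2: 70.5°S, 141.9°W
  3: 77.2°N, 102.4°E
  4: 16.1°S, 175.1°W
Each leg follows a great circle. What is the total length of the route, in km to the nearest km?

8706 km

Leg 1→2: central angle 0.3670 rad, distance 637.6 km.
Leg 2→3: central angle 2.8282 rad, distance 4913.7 km.
Leg 3→4: central angle 1.8159 rad, distance 3154.9 km.
Total: 637.6 + 4913.7 + 3154.9 ≈ 8706 km.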